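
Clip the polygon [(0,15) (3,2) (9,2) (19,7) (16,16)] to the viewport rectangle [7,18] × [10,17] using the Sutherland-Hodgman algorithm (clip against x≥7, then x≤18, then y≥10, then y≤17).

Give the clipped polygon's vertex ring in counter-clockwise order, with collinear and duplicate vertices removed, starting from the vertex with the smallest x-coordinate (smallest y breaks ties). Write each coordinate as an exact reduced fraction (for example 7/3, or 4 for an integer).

1. After x ≥ 7: [(7,247/16) (7,2) (9,2) (19,7) (16,16)]
2. After x ≤ 18: [(7,247/16) (7,2) (9,2) (18,13/2) (18,10) (16,16)]
3. After y ≥ 10: [(7,247/16) (7,10) (18,10) (18,10) (16,16)]
4. After y ≤ 17: [(7,247/16) (7,10) (18,10) (18,10) (16,16)]
5. Canonical ring: [(7,10) (18,10) (16,16) (7,247/16)]

Clipped polygon: [(7,10) (18,10) (16,16) (7,247/16)]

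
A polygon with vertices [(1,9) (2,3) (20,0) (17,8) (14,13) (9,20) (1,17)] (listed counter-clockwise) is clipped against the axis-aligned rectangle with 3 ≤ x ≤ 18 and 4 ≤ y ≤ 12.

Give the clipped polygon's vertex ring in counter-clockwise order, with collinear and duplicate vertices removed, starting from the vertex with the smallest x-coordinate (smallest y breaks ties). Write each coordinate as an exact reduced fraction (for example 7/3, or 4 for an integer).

1. After x ≥ 3: [(3,17/6) (20,0) (17,8) (14,13) (9,20) (3,71/4)]
2. After x ≤ 18: [(3,17/6) (18,1/3) (18,16/3) (17,8) (14,13) (9,20) (3,71/4)]
3. After y ≥ 4: [(3,4) (18,4) (18,16/3) (17,8) (14,13) (9,20) (3,71/4)]
4. After y ≤ 12: [(3,12) (3,4) (18,4) (18,16/3) (17,8) (73/5,12)]
5. Canonical ring: [(3,4) (18,4) (18,16/3) (17,8) (73/5,12) (3,12)]

Clipped polygon: [(3,4) (18,4) (18,16/3) (17,8) (73/5,12) (3,12)]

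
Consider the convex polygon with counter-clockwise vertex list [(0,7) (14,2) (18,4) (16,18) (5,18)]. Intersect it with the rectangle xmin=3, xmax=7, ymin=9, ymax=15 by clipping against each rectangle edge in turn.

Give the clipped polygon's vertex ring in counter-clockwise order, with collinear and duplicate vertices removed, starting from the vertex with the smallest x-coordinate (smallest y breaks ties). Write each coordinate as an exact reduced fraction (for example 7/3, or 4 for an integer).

Clipped polygon: [(3,9) (7,9) (7,15) (40/11,15) (3,68/5)]

1. After x ≥ 3: [(3,68/5) (3,83/14) (14,2) (18,4) (16,18) (5,18)]
2. After x ≤ 7: [(3,68/5) (3,83/14) (7,9/2) (7,18) (5,18)]
3. After y ≥ 9: [(3,68/5) (3,9) (7,9) (7,18) (5,18)]
4. After y ≤ 15: [(40/11,15) (3,68/5) (3,9) (7,9) (7,15)]
5. Canonical ring: [(3,9) (7,9) (7,15) (40/11,15) (3,68/5)]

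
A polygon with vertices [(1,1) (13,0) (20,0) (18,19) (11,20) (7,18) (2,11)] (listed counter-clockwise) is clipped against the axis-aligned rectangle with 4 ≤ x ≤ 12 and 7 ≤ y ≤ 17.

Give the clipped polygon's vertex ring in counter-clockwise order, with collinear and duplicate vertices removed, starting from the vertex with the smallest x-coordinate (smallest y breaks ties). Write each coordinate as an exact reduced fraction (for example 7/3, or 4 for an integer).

1. After x ≥ 4: [(4,3/4) (13,0) (20,0) (18,19) (11,20) (7,18) (4,69/5)]
2. After x ≤ 12: [(4,3/4) (12,1/12) (12,139/7) (11,20) (7,18) (4,69/5)]
3. After y ≥ 7: [(4,7) (12,7) (12,139/7) (11,20) (7,18) (4,69/5)]
4. After y ≤ 17: [(4,7) (12,7) (12,17) (44/7,17) (4,69/5)]
5. Canonical ring: [(4,7) (12,7) (12,17) (44/7,17) (4,69/5)]

Clipped polygon: [(4,7) (12,7) (12,17) (44/7,17) (4,69/5)]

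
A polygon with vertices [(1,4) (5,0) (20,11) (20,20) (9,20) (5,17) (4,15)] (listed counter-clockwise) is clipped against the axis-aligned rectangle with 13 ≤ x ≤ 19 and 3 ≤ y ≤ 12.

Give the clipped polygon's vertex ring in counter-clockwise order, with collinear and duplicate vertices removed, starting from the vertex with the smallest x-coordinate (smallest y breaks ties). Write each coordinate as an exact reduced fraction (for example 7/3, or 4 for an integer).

1. After x ≥ 13: [(13,88/15) (20,11) (20,20) (13,20)]
2. After x ≤ 19: [(13,88/15) (19,154/15) (19,20) (13,20)]
3. After y ≥ 3: [(13,88/15) (19,154/15) (19,20) (13,20)]
4. After y ≤ 12: [(13,12) (13,88/15) (19,154/15) (19,12)]
5. Canonical ring: [(13,88/15) (19,154/15) (19,12) (13,12)]

Clipped polygon: [(13,88/15) (19,154/15) (19,12) (13,12)]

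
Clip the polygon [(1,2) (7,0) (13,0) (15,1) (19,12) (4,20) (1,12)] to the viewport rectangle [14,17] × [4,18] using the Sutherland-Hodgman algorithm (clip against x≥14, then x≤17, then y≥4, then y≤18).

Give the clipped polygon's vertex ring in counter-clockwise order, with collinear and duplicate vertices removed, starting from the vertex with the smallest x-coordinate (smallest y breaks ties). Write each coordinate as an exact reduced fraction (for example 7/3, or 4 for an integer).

1. After x ≥ 14: [(14,1/2) (15,1) (19,12) (14,44/3)]
2. After x ≤ 17: [(14,1/2) (15,1) (17,13/2) (17,196/15) (14,44/3)]
3. After y ≥ 4: [(14,4) (177/11,4) (17,13/2) (17,196/15) (14,44/3)]
4. After y ≤ 18: [(14,4) (177/11,4) (17,13/2) (17,196/15) (14,44/3)]
5. Canonical ring: [(14,4) (177/11,4) (17,13/2) (17,196/15) (14,44/3)]

Clipped polygon: [(14,4) (177/11,4) (17,13/2) (17,196/15) (14,44/3)]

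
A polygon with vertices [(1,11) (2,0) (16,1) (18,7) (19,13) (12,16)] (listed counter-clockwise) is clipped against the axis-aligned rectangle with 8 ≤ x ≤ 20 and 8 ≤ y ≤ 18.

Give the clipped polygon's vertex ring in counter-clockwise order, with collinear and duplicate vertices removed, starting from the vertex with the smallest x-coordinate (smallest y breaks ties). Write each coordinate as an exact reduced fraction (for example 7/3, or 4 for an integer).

Clipped polygon: [(8,8) (109/6,8) (19,13) (12,16) (8,156/11)]

1. After x ≥ 8: [(8,156/11) (8,3/7) (16,1) (18,7) (19,13) (12,16)]
2. After x ≤ 20: [(8,156/11) (8,3/7) (16,1) (18,7) (19,13) (12,16)]
3. After y ≥ 8: [(8,156/11) (8,8) (109/6,8) (19,13) (12,16)]
4. After y ≤ 18: [(8,156/11) (8,8) (109/6,8) (19,13) (12,16)]
5. Canonical ring: [(8,8) (109/6,8) (19,13) (12,16) (8,156/11)]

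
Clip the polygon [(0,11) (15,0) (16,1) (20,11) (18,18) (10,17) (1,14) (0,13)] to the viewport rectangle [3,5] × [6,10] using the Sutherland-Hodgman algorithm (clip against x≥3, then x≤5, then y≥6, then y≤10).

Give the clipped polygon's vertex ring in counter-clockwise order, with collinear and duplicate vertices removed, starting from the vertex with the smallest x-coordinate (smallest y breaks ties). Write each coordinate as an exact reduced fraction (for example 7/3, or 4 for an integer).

1. After x ≥ 3: [(3,44/5) (15,0) (16,1) (20,11) (18,18) (10,17) (3,44/3)]
2. After x ≤ 5: [(3,44/5) (5,22/3) (5,46/3) (3,44/3)]
3. After y ≥ 6: [(3,44/5) (5,22/3) (5,46/3) (3,44/3)]
4. After y ≤ 10: [(3,10) (3,44/5) (5,22/3) (5,10)]
5. Canonical ring: [(3,44/5) (5,22/3) (5,10) (3,10)]

Clipped polygon: [(3,44/5) (5,22/3) (5,10) (3,10)]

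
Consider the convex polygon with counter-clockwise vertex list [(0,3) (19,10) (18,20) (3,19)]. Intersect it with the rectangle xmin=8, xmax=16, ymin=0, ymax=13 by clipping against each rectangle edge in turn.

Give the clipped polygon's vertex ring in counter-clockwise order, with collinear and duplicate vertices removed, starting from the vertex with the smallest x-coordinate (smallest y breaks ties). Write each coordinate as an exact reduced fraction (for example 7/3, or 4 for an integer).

Clipped polygon: [(8,113/19) (16,169/19) (16,13) (8,13)]

1. After x ≥ 8: [(8,113/19) (19,10) (18,20) (8,58/3)]
2. After x ≤ 16: [(8,113/19) (16,169/19) (16,298/15) (8,58/3)]
3. After y ≥ 0: [(8,113/19) (16,169/19) (16,298/15) (8,58/3)]
4. After y ≤ 13: [(8,13) (8,113/19) (16,169/19) (16,13)]
5. Canonical ring: [(8,113/19) (16,169/19) (16,13) (8,13)]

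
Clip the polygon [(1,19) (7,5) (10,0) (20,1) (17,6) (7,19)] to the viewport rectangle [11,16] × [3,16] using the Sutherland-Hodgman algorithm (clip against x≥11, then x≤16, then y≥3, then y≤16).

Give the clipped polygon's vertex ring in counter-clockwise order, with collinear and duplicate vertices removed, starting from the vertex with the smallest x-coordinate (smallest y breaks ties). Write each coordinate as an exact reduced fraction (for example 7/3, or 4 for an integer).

1. After x ≥ 11: [(11,1/10) (20,1) (17,6) (11,69/5)]
2. After x ≤ 16: [(11,1/10) (16,3/5) (16,73/10) (11,69/5)]
3. After y ≥ 3: [(11,3) (16,3) (16,73/10) (11,69/5)]
4. After y ≤ 16: [(11,3) (16,3) (16,73/10) (11,69/5)]
5. Canonical ring: [(11,3) (16,3) (16,73/10) (11,69/5)]

Clipped polygon: [(11,3) (16,3) (16,73/10) (11,69/5)]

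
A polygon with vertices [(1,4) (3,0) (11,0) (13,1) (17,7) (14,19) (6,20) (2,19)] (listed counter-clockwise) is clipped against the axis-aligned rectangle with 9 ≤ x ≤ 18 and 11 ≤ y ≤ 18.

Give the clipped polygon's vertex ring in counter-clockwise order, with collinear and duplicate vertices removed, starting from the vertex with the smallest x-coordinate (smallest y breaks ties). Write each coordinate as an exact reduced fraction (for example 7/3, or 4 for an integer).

1. After x ≥ 9: [(9,0) (11,0) (13,1) (17,7) (14,19) (9,157/8)]
2. After x ≤ 18: [(9,0) (11,0) (13,1) (17,7) (14,19) (9,157/8)]
3. After y ≥ 11: [(9,11) (16,11) (14,19) (9,157/8)]
4. After y ≤ 18: [(9,18) (9,11) (16,11) (57/4,18)]
5. Canonical ring: [(9,11) (16,11) (57/4,18) (9,18)]

Clipped polygon: [(9,11) (16,11) (57/4,18) (9,18)]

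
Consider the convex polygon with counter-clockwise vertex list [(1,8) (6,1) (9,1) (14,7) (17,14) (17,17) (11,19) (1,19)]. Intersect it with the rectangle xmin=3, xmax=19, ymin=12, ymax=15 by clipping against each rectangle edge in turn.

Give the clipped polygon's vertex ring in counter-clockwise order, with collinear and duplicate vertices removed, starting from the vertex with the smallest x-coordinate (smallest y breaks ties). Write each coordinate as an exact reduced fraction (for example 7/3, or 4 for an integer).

Clipped polygon: [(3,12) (113/7,12) (17,14) (17,15) (3,15)]

1. After x ≥ 3: [(3,26/5) (6,1) (9,1) (14,7) (17,14) (17,17) (11,19) (3,19)]
2. After x ≤ 19: [(3,26/5) (6,1) (9,1) (14,7) (17,14) (17,17) (11,19) (3,19)]
3. After y ≥ 12: [(3,12) (113/7,12) (17,14) (17,17) (11,19) (3,19)]
4. After y ≤ 15: [(3,15) (3,12) (113/7,12) (17,14) (17,15)]
5. Canonical ring: [(3,12) (113/7,12) (17,14) (17,15) (3,15)]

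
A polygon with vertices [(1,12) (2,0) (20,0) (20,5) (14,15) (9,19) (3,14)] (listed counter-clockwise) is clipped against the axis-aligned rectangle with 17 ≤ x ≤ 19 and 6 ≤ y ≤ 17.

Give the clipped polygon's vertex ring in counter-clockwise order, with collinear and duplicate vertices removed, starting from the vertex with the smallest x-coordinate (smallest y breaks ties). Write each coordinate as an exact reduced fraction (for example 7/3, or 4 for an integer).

Clipped polygon: [(17,6) (19,6) (19,20/3) (17,10)]

1. After x ≥ 17: [(17,0) (20,0) (20,5) (17,10)]
2. After x ≤ 19: [(17,0) (19,0) (19,20/3) (17,10)]
3. After y ≥ 6: [(17,6) (19,6) (19,20/3) (17,10)]
4. After y ≤ 17: [(17,6) (19,6) (19,20/3) (17,10)]
5. Canonical ring: [(17,6) (19,6) (19,20/3) (17,10)]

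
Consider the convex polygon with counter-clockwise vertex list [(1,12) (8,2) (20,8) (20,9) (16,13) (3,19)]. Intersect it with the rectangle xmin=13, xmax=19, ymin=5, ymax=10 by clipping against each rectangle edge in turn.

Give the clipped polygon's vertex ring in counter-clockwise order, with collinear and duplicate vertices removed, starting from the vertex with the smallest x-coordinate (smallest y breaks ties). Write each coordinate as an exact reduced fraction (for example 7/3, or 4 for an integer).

1. After x ≥ 13: [(13,9/2) (20,8) (20,9) (16,13) (13,187/13)]
2. After x ≤ 19: [(13,9/2) (19,15/2) (19,10) (16,13) (13,187/13)]
3. After y ≥ 5: [(13,5) (14,5) (19,15/2) (19,10) (16,13) (13,187/13)]
4. After y ≤ 10: [(13,10) (13,5) (14,5) (19,15/2) (19,10) (19,10)]
5. Canonical ring: [(13,5) (14,5) (19,15/2) (19,10) (13,10)]

Clipped polygon: [(13,5) (14,5) (19,15/2) (19,10) (13,10)]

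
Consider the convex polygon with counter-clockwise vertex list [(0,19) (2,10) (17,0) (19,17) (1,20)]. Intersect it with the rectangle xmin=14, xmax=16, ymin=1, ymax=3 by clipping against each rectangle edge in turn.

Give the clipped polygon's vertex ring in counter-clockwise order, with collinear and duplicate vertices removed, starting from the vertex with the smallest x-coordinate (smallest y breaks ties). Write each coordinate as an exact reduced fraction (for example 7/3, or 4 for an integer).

1. After x ≥ 14: [(14,2) (17,0) (19,17) (14,107/6)]
2. After x ≤ 16: [(14,2) (16,2/3) (16,35/2) (14,107/6)]
3. After y ≥ 1: [(14,2) (31/2,1) (16,1) (16,35/2) (14,107/6)]
4. After y ≤ 3: [(14,3) (14,2) (31/2,1) (16,1) (16,3)]
5. Canonical ring: [(14,2) (31/2,1) (16,1) (16,3) (14,3)]

Clipped polygon: [(14,2) (31/2,1) (16,1) (16,3) (14,3)]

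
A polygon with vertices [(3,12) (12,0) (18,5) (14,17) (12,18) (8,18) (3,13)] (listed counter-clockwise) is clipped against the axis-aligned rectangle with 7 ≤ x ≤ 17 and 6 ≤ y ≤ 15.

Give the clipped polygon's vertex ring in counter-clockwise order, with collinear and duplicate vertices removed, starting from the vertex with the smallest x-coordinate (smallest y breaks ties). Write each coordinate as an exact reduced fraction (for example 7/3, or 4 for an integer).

Clipped polygon: [(7,20/3) (15/2,6) (17,6) (17,8) (44/3,15) (7,15)]

1. After x ≥ 7: [(7,20/3) (12,0) (18,5) (14,17) (12,18) (8,18) (7,17)]
2. After x ≤ 17: [(7,20/3) (12,0) (17,25/6) (17,8) (14,17) (12,18) (8,18) (7,17)]
3. After y ≥ 6: [(7,20/3) (15/2,6) (17,6) (17,8) (14,17) (12,18) (8,18) (7,17)]
4. After y ≤ 15: [(7,15) (7,20/3) (15/2,6) (17,6) (17,8) (44/3,15)]
5. Canonical ring: [(7,20/3) (15/2,6) (17,6) (17,8) (44/3,15) (7,15)]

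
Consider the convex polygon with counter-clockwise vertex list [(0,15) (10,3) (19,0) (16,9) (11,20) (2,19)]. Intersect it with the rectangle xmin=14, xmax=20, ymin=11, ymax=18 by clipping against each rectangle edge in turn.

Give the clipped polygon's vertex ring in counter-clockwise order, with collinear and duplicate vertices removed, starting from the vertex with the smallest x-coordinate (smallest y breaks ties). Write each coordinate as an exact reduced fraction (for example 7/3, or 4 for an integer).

1. After x ≥ 14: [(14,5/3) (19,0) (16,9) (14,67/5)]
2. After x ≤ 20: [(14,5/3) (19,0) (16,9) (14,67/5)]
3. After y ≥ 11: [(14,11) (166/11,11) (14,67/5)]
4. After y ≤ 18: [(14,11) (166/11,11) (14,67/5)]
5. Canonical ring: [(14,11) (166/11,11) (14,67/5)]

Clipped polygon: [(14,11) (166/11,11) (14,67/5)]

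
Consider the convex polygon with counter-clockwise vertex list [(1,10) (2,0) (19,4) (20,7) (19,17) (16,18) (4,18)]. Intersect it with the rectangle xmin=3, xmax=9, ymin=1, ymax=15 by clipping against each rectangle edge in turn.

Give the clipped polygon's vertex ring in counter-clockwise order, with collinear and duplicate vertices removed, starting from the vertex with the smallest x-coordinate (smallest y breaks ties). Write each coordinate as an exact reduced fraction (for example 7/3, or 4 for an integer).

Clipped polygon: [(3,1) (25/4,1) (9,28/17) (9,15) (3,15)]

1. After x ≥ 3: [(3,46/3) (3,4/17) (19,4) (20,7) (19,17) (16,18) (4,18)]
2. After x ≤ 9: [(3,46/3) (3,4/17) (9,28/17) (9,18) (4,18)]
3. After y ≥ 1: [(3,46/3) (3,1) (25/4,1) (9,28/17) (9,18) (4,18)]
4. After y ≤ 15: [(3,15) (3,1) (25/4,1) (9,28/17) (9,15)]
5. Canonical ring: [(3,1) (25/4,1) (9,28/17) (9,15) (3,15)]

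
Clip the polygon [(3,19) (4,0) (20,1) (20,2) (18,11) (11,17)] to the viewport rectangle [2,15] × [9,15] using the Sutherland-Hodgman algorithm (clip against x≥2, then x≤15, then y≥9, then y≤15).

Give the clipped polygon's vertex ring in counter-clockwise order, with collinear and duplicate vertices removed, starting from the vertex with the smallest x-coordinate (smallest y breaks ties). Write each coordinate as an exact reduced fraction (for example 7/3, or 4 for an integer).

Clipped polygon: [(61/19,15) (67/19,9) (15,9) (15,95/7) (40/3,15)]

1. After x ≥ 2: [(3,19) (4,0) (20,1) (20,2) (18,11) (11,17)]
2. After x ≤ 15: [(3,19) (4,0) (15,11/16) (15,95/7) (11,17)]
3. After y ≥ 9: [(3,19) (67/19,9) (15,9) (15,95/7) (11,17)]
4. After y ≤ 15: [(61/19,15) (67/19,9) (15,9) (15,95/7) (40/3,15)]
5. Canonical ring: [(61/19,15) (67/19,9) (15,9) (15,95/7) (40/3,15)]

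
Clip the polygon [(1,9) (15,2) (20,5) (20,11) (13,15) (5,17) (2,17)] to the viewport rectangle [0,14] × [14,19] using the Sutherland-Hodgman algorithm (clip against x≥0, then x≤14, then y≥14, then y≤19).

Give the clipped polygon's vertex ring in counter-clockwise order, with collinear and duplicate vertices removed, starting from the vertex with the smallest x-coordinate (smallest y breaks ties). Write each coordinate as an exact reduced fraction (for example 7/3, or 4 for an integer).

Clipped polygon: [(13/8,14) (14,14) (14,101/7) (13,15) (5,17) (2,17)]

1. After x ≥ 0: [(1,9) (15,2) (20,5) (20,11) (13,15) (5,17) (2,17)]
2. After x ≤ 14: [(1,9) (14,5/2) (14,101/7) (13,15) (5,17) (2,17)]
3. After y ≥ 14: [(13/8,14) (14,14) (14,101/7) (13,15) (5,17) (2,17)]
4. After y ≤ 19: [(13/8,14) (14,14) (14,101/7) (13,15) (5,17) (2,17)]
5. Canonical ring: [(13/8,14) (14,14) (14,101/7) (13,15) (5,17) (2,17)]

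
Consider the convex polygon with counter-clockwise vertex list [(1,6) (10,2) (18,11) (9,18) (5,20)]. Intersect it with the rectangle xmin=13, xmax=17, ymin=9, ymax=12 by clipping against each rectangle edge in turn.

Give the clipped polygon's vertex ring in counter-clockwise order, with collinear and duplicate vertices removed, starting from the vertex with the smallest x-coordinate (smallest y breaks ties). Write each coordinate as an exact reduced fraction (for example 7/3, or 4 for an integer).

1. After x ≥ 13: [(13,43/8) (18,11) (13,134/9)]
2. After x ≤ 17: [(13,43/8) (17,79/8) (17,106/9) (13,134/9)]
3. After y ≥ 9: [(13,9) (146/9,9) (17,79/8) (17,106/9) (13,134/9)]
4. After y ≤ 12: [(13,12) (13,9) (146/9,9) (17,79/8) (17,106/9) (117/7,12)]
5. Canonical ring: [(13,9) (146/9,9) (17,79/8) (17,106/9) (117/7,12) (13,12)]

Clipped polygon: [(13,9) (146/9,9) (17,79/8) (17,106/9) (117/7,12) (13,12)]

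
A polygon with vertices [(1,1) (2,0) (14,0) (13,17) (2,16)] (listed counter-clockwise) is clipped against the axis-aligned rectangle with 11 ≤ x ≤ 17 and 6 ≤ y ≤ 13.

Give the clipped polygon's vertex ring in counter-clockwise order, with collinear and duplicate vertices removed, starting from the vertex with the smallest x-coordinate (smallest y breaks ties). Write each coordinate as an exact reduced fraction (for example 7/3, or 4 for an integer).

1. After x ≥ 11: [(11,0) (14,0) (13,17) (11,185/11)]
2. After x ≤ 17: [(11,0) (14,0) (13,17) (11,185/11)]
3. After y ≥ 6: [(11,6) (232/17,6) (13,17) (11,185/11)]
4. After y ≤ 13: [(11,13) (11,6) (232/17,6) (225/17,13)]
5. Canonical ring: [(11,6) (232/17,6) (225/17,13) (11,13)]

Clipped polygon: [(11,6) (232/17,6) (225/17,13) (11,13)]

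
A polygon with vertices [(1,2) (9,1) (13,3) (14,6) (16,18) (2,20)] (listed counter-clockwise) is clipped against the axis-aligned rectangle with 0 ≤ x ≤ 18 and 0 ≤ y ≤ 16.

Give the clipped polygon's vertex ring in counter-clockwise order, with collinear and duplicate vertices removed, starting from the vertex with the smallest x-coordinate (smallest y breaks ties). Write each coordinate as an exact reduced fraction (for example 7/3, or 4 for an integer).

1. After x ≥ 0: [(1,2) (9,1) (13,3) (14,6) (16,18) (2,20)]
2. After x ≤ 18: [(1,2) (9,1) (13,3) (14,6) (16,18) (2,20)]
3. After y ≥ 0: [(1,2) (9,1) (13,3) (14,6) (16,18) (2,20)]
4. After y ≤ 16: [(16/9,16) (1,2) (9,1) (13,3) (14,6) (47/3,16)]
5. Canonical ring: [(1,2) (9,1) (13,3) (14,6) (47/3,16) (16/9,16)]

Clipped polygon: [(1,2) (9,1) (13,3) (14,6) (47/3,16) (16/9,16)]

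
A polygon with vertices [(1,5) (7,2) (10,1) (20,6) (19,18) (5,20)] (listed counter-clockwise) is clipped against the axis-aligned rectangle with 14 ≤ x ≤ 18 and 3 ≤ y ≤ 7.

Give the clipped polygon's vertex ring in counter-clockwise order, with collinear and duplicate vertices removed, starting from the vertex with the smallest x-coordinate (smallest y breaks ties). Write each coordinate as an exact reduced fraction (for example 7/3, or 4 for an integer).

1. After x ≥ 14: [(14,3) (20,6) (19,18) (14,131/7)]
2. After x ≤ 18: [(14,3) (18,5) (18,127/7) (14,131/7)]
3. After y ≥ 3: [(14,3) (18,5) (18,127/7) (14,131/7)]
4. After y ≤ 7: [(14,7) (14,3) (18,5) (18,7)]
5. Canonical ring: [(14,3) (18,5) (18,7) (14,7)]

Clipped polygon: [(14,3) (18,5) (18,7) (14,7)]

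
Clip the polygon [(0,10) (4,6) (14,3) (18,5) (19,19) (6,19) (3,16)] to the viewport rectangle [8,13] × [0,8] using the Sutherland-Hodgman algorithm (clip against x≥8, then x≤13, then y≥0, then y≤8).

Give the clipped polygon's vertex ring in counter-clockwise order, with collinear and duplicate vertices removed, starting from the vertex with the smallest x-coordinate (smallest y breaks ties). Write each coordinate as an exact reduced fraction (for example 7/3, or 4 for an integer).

1. After x ≥ 8: [(8,24/5) (14,3) (18,5) (19,19) (8,19)]
2. After x ≤ 13: [(8,24/5) (13,33/10) (13,19) (8,19)]
3. After y ≥ 0: [(8,24/5) (13,33/10) (13,19) (8,19)]
4. After y ≤ 8: [(8,8) (8,24/5) (13,33/10) (13,8)]
5. Canonical ring: [(8,24/5) (13,33/10) (13,8) (8,8)]

Clipped polygon: [(8,24/5) (13,33/10) (13,8) (8,8)]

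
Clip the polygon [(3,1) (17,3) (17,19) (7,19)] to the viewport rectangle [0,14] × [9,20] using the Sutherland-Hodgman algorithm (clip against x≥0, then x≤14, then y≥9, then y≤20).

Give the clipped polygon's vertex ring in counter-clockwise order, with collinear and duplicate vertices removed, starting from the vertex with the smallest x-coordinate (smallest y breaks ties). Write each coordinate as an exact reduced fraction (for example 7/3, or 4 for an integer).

Clipped polygon: [(43/9,9) (14,9) (14,19) (7,19)]

1. After x ≥ 0: [(3,1) (17,3) (17,19) (7,19)]
2. After x ≤ 14: [(3,1) (14,18/7) (14,19) (7,19)]
3. After y ≥ 9: [(43/9,9) (14,9) (14,19) (7,19)]
4. After y ≤ 20: [(43/9,9) (14,9) (14,19) (7,19)]
5. Canonical ring: [(43/9,9) (14,9) (14,19) (7,19)]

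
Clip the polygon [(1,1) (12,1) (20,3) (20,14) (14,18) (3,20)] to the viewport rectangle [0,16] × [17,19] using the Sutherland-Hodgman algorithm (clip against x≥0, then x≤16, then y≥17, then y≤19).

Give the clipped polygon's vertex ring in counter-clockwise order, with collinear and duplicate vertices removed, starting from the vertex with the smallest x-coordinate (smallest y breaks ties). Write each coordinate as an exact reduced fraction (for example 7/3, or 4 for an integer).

1. After x ≥ 0: [(1,1) (12,1) (20,3) (20,14) (14,18) (3,20)]
2. After x ≤ 16: [(1,1) (12,1) (16,2) (16,50/3) (14,18) (3,20)]
3. After y ≥ 17: [(51/19,17) (31/2,17) (14,18) (3,20)]
4. After y ≤ 19: [(55/19,19) (51/19,17) (31/2,17) (14,18) (17/2,19)]
5. Canonical ring: [(51/19,17) (31/2,17) (14,18) (17/2,19) (55/19,19)]

Clipped polygon: [(51/19,17) (31/2,17) (14,18) (17/2,19) (55/19,19)]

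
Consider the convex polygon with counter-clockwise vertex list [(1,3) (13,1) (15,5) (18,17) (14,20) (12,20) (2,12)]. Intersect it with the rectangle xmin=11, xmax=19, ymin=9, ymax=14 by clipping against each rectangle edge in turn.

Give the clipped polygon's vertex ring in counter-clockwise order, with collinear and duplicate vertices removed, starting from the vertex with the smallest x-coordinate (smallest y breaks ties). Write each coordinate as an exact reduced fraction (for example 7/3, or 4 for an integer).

Clipped polygon: [(11,9) (16,9) (69/4,14) (11,14)]

1. After x ≥ 11: [(11,4/3) (13,1) (15,5) (18,17) (14,20) (12,20) (11,96/5)]
2. After x ≤ 19: [(11,4/3) (13,1) (15,5) (18,17) (14,20) (12,20) (11,96/5)]
3. After y ≥ 9: [(11,9) (16,9) (18,17) (14,20) (12,20) (11,96/5)]
4. After y ≤ 14: [(11,14) (11,9) (16,9) (69/4,14)]
5. Canonical ring: [(11,9) (16,9) (69/4,14) (11,14)]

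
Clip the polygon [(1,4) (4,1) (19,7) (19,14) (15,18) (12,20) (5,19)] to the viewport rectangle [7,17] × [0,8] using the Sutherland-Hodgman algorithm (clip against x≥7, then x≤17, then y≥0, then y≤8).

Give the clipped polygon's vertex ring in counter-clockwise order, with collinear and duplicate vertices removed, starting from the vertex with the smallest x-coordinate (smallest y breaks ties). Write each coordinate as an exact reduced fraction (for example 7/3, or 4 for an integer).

Clipped polygon: [(7,11/5) (17,31/5) (17,8) (7,8)]

1. After x ≥ 7: [(7,11/5) (19,7) (19,14) (15,18) (12,20) (7,135/7)]
2. After x ≤ 17: [(7,11/5) (17,31/5) (17,16) (15,18) (12,20) (7,135/7)]
3. After y ≥ 0: [(7,11/5) (17,31/5) (17,16) (15,18) (12,20) (7,135/7)]
4. After y ≤ 8: [(7,8) (7,11/5) (17,31/5) (17,8)]
5. Canonical ring: [(7,11/5) (17,31/5) (17,8) (7,8)]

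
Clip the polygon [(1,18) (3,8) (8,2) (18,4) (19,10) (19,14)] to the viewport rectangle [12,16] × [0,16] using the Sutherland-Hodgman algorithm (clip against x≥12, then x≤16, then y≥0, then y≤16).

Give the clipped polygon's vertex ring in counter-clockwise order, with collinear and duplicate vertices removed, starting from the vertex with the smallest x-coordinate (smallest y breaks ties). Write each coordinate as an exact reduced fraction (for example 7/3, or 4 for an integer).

Clipped polygon: [(12,14/5) (16,18/5) (16,44/3) (12,140/9)]

1. After x ≥ 12: [(12,140/9) (12,14/5) (18,4) (19,10) (19,14)]
2. After x ≤ 16: [(16,44/3) (12,140/9) (12,14/5) (16,18/5)]
3. After y ≥ 0: [(16,44/3) (12,140/9) (12,14/5) (16,18/5)]
4. After y ≤ 16: [(16,44/3) (12,140/9) (12,14/5) (16,18/5)]
5. Canonical ring: [(12,14/5) (16,18/5) (16,44/3) (12,140/9)]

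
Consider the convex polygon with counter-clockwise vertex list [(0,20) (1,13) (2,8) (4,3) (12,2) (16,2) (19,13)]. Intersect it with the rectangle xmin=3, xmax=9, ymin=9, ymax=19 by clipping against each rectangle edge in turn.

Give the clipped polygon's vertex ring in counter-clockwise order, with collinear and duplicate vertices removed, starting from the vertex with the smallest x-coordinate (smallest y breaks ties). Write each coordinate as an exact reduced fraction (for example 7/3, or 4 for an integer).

1. After x ≥ 3: [(3,359/19) (3,11/2) (4,3) (12,2) (16,2) (19,13)]
2. After x ≤ 9: [(9,317/19) (3,359/19) (3,11/2) (4,3) (9,19/8)]
3. After y ≥ 9: [(9,9) (9,317/19) (3,359/19) (3,9)]
4. After y ≤ 19: [(9,9) (9,317/19) (3,359/19) (3,9)]
5. Canonical ring: [(3,9) (9,9) (9,317/19) (3,359/19)]

Clipped polygon: [(3,9) (9,9) (9,317/19) (3,359/19)]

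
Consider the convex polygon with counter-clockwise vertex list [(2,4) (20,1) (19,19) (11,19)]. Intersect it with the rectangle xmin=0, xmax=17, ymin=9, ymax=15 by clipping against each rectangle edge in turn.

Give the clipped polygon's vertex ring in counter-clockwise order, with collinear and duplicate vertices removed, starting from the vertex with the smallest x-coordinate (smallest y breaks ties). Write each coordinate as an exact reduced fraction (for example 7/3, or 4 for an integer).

1. After x ≥ 0: [(2,4) (20,1) (19,19) (11,19)]
2. After x ≤ 17: [(2,4) (17,3/2) (17,19) (11,19)]
3. After y ≥ 9: [(5,9) (17,9) (17,19) (11,19)]
4. After y ≤ 15: [(43/5,15) (5,9) (17,9) (17,15)]
5. Canonical ring: [(5,9) (17,9) (17,15) (43/5,15)]

Clipped polygon: [(5,9) (17,9) (17,15) (43/5,15)]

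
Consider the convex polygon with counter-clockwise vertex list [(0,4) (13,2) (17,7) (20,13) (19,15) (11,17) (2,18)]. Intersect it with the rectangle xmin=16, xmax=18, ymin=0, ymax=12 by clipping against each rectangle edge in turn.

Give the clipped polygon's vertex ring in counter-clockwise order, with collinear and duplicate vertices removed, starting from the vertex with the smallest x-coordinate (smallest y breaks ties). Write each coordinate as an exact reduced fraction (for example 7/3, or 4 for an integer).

Clipped polygon: [(16,23/4) (17,7) (18,9) (18,12) (16,12)]

1. After x ≥ 16: [(16,23/4) (17,7) (20,13) (19,15) (16,63/4)]
2. After x ≤ 18: [(16,23/4) (17,7) (18,9) (18,61/4) (16,63/4)]
3. After y ≥ 0: [(16,23/4) (17,7) (18,9) (18,61/4) (16,63/4)]
4. After y ≤ 12: [(16,12) (16,23/4) (17,7) (18,9) (18,12)]
5. Canonical ring: [(16,23/4) (17,7) (18,9) (18,12) (16,12)]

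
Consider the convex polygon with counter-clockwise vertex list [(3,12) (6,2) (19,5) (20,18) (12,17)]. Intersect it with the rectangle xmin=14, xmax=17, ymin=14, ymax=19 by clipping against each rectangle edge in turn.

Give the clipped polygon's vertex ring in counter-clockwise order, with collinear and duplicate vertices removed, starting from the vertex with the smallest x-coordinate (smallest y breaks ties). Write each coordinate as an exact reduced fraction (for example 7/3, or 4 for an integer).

Clipped polygon: [(14,14) (17,14) (17,141/8) (14,69/4)]

1. After x ≥ 14: [(14,50/13) (19,5) (20,18) (14,69/4)]
2. After x ≤ 17: [(14,50/13) (17,59/13) (17,141/8) (14,69/4)]
3. After y ≥ 14: [(14,14) (17,14) (17,141/8) (14,69/4)]
4. After y ≤ 19: [(14,14) (17,14) (17,141/8) (14,69/4)]
5. Canonical ring: [(14,14) (17,14) (17,141/8) (14,69/4)]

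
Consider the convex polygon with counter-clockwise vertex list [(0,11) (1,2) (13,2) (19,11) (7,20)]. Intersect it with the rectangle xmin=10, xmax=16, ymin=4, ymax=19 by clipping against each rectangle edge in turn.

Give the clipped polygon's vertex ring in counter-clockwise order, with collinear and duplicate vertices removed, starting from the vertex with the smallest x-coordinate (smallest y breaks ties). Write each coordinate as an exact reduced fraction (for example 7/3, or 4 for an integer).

1. After x ≥ 10: [(10,2) (13,2) (19,11) (10,71/4)]
2. After x ≤ 16: [(10,2) (13,2) (16,13/2) (16,53/4) (10,71/4)]
3. After y ≥ 4: [(10,4) (43/3,4) (16,13/2) (16,53/4) (10,71/4)]
4. After y ≤ 19: [(10,4) (43/3,4) (16,13/2) (16,53/4) (10,71/4)]
5. Canonical ring: [(10,4) (43/3,4) (16,13/2) (16,53/4) (10,71/4)]

Clipped polygon: [(10,4) (43/3,4) (16,13/2) (16,53/4) (10,71/4)]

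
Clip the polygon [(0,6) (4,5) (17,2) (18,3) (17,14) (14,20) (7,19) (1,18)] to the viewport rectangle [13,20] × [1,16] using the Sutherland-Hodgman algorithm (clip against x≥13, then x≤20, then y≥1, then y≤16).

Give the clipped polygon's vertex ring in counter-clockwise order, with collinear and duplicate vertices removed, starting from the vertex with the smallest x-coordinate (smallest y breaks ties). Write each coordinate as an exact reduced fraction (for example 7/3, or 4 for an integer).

1. After x ≥ 13: [(13,38/13) (17,2) (18,3) (17,14) (14,20) (13,139/7)]
2. After x ≤ 20: [(13,38/13) (17,2) (18,3) (17,14) (14,20) (13,139/7)]
3. After y ≥ 1: [(13,38/13) (17,2) (18,3) (17,14) (14,20) (13,139/7)]
4. After y ≤ 16: [(13,16) (13,38/13) (17,2) (18,3) (17,14) (16,16)]
5. Canonical ring: [(13,38/13) (17,2) (18,3) (17,14) (16,16) (13,16)]

Clipped polygon: [(13,38/13) (17,2) (18,3) (17,14) (16,16) (13,16)]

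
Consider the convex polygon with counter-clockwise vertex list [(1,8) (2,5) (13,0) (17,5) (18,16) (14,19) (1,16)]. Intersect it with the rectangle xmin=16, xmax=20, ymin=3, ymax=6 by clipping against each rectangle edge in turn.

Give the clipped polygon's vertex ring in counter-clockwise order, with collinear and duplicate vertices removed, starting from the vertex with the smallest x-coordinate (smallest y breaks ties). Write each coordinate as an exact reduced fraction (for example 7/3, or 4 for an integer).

Clipped polygon: [(16,15/4) (17,5) (188/11,6) (16,6)]

1. After x ≥ 16: [(16,15/4) (17,5) (18,16) (16,35/2)]
2. After x ≤ 20: [(16,15/4) (17,5) (18,16) (16,35/2)]
3. After y ≥ 3: [(16,15/4) (17,5) (18,16) (16,35/2)]
4. After y ≤ 6: [(16,6) (16,15/4) (17,5) (188/11,6)]
5. Canonical ring: [(16,15/4) (17,5) (188/11,6) (16,6)]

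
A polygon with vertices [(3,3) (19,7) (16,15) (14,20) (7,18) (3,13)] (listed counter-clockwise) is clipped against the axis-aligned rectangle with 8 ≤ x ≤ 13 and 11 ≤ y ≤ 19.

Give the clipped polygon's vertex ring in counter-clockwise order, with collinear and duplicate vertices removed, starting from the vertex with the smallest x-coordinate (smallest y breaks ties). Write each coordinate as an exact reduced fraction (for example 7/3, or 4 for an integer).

1. After x ≥ 8: [(8,17/4) (19,7) (16,15) (14,20) (8,128/7)]
2. After x ≤ 13: [(8,17/4) (13,11/2) (13,138/7) (8,128/7)]
3. After y ≥ 11: [(8,11) (13,11) (13,138/7) (8,128/7)]
4. After y ≤ 19: [(8,11) (13,11) (13,19) (21/2,19) (8,128/7)]
5. Canonical ring: [(8,11) (13,11) (13,19) (21/2,19) (8,128/7)]

Clipped polygon: [(8,11) (13,11) (13,19) (21/2,19) (8,128/7)]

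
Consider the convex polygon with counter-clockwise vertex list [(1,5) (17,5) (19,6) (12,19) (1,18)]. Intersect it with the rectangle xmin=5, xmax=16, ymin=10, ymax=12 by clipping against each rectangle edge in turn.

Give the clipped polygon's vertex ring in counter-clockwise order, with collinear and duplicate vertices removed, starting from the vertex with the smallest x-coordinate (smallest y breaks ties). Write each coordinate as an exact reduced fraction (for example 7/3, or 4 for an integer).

Clipped polygon: [(5,10) (16,10) (16,81/7) (205/13,12) (5,12)]

1. After x ≥ 5: [(5,5) (17,5) (19,6) (12,19) (5,202/11)]
2. After x ≤ 16: [(5,5) (16,5) (16,81/7) (12,19) (5,202/11)]
3. After y ≥ 10: [(5,10) (16,10) (16,81/7) (12,19) (5,202/11)]
4. After y ≤ 12: [(5,12) (5,10) (16,10) (16,81/7) (205/13,12)]
5. Canonical ring: [(5,10) (16,10) (16,81/7) (205/13,12) (5,12)]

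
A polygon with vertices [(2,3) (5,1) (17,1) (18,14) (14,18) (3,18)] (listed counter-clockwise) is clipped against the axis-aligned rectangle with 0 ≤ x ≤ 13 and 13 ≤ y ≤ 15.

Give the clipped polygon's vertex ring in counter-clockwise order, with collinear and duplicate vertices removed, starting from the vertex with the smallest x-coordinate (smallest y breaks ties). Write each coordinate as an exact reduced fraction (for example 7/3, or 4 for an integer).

Clipped polygon: [(8/3,13) (13,13) (13,15) (14/5,15)]

1. After x ≥ 0: [(2,3) (5,1) (17,1) (18,14) (14,18) (3,18)]
2. After x ≤ 13: [(2,3) (5,1) (13,1) (13,18) (3,18)]
3. After y ≥ 13: [(8/3,13) (13,13) (13,18) (3,18)]
4. After y ≤ 15: [(14/5,15) (8/3,13) (13,13) (13,15)]
5. Canonical ring: [(8/3,13) (13,13) (13,15) (14/5,15)]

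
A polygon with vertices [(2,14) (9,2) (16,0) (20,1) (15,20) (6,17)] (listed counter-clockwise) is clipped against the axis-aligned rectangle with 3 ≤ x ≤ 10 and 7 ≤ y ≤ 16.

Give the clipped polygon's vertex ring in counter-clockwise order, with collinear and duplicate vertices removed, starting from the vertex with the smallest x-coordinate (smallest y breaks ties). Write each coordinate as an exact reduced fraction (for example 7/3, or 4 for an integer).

Clipped polygon: [(3,86/7) (73/12,7) (10,7) (10,16) (14/3,16) (3,59/4)]

1. After x ≥ 3: [(3,59/4) (3,86/7) (9,2) (16,0) (20,1) (15,20) (6,17)]
2. After x ≤ 10: [(3,59/4) (3,86/7) (9,2) (10,12/7) (10,55/3) (6,17)]
3. After y ≥ 7: [(3,59/4) (3,86/7) (73/12,7) (10,7) (10,55/3) (6,17)]
4. After y ≤ 16: [(14/3,16) (3,59/4) (3,86/7) (73/12,7) (10,7) (10,16)]
5. Canonical ring: [(3,86/7) (73/12,7) (10,7) (10,16) (14/3,16) (3,59/4)]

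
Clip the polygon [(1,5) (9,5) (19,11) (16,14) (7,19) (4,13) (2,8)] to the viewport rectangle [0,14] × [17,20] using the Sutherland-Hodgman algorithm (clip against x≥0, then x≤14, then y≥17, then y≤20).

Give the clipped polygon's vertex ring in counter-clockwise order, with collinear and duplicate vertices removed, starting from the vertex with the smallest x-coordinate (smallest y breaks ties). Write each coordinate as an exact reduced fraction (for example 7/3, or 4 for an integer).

1. After x ≥ 0: [(1,5) (9,5) (19,11) (16,14) (7,19) (4,13) (2,8)]
2. After x ≤ 14: [(1,5) (9,5) (14,8) (14,136/9) (7,19) (4,13) (2,8)]
3. After y ≥ 17: [(53/5,17) (7,19) (6,17)]
4. After y ≤ 20: [(53/5,17) (7,19) (6,17)]
5. Canonical ring: [(6,17) (53/5,17) (7,19)]

Clipped polygon: [(6,17) (53/5,17) (7,19)]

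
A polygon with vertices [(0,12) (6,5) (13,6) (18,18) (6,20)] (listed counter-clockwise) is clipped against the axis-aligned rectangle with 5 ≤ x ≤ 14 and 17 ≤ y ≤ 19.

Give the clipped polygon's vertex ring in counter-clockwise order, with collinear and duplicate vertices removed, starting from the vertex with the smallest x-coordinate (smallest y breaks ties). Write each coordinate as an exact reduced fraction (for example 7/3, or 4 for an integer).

1. After x ≥ 5: [(5,56/3) (5,37/6) (6,5) (13,6) (18,18) (6,20)]
2. After x ≤ 14: [(5,56/3) (5,37/6) (6,5) (13,6) (14,42/5) (14,56/3) (6,20)]
3. After y ≥ 17: [(5,56/3) (5,17) (14,17) (14,56/3) (6,20)]
4. After y ≤ 19: [(21/4,19) (5,56/3) (5,17) (14,17) (14,56/3) (12,19)]
5. Canonical ring: [(5,17) (14,17) (14,56/3) (12,19) (21/4,19) (5,56/3)]

Clipped polygon: [(5,17) (14,17) (14,56/3) (12,19) (21/4,19) (5,56/3)]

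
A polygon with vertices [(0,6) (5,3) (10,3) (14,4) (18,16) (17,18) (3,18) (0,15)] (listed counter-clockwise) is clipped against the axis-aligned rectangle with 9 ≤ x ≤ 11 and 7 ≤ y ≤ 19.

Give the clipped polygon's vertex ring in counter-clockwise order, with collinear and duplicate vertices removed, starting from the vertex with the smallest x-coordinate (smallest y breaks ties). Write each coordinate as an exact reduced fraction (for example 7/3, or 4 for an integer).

1. After x ≥ 9: [(9,3) (10,3) (14,4) (18,16) (17,18) (9,18)]
2. After x ≤ 11: [(9,3) (10,3) (11,13/4) (11,18) (9,18)]
3. After y ≥ 7: [(9,7) (11,7) (11,18) (9,18)]
4. After y ≤ 19: [(9,7) (11,7) (11,18) (9,18)]
5. Canonical ring: [(9,7) (11,7) (11,18) (9,18)]

Clipped polygon: [(9,7) (11,7) (11,18) (9,18)]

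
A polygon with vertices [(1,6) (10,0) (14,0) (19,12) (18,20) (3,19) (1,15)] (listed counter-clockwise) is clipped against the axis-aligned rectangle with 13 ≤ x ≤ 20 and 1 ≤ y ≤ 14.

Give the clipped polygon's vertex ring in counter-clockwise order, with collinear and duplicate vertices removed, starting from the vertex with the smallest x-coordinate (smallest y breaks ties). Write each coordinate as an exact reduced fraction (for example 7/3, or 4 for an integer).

Clipped polygon: [(13,1) (173/12,1) (19,12) (75/4,14) (13,14)]

1. After x ≥ 13: [(13,0) (14,0) (19,12) (18,20) (13,59/3)]
2. After x ≤ 20: [(13,0) (14,0) (19,12) (18,20) (13,59/3)]
3. After y ≥ 1: [(13,1) (173/12,1) (19,12) (18,20) (13,59/3)]
4. After y ≤ 14: [(13,14) (13,1) (173/12,1) (19,12) (75/4,14)]
5. Canonical ring: [(13,1) (173/12,1) (19,12) (75/4,14) (13,14)]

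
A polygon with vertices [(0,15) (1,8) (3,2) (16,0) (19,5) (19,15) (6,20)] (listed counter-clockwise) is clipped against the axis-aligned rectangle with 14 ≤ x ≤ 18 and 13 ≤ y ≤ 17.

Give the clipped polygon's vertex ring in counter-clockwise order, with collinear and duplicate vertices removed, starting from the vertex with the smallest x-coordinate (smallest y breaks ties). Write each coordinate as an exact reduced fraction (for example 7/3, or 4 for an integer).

Clipped polygon: [(14,13) (18,13) (18,200/13) (14,220/13)]

1. After x ≥ 14: [(14,4/13) (16,0) (19,5) (19,15) (14,220/13)]
2. After x ≤ 18: [(14,4/13) (16,0) (18,10/3) (18,200/13) (14,220/13)]
3. After y ≥ 13: [(14,13) (18,13) (18,200/13) (14,220/13)]
4. After y ≤ 17: [(14,13) (18,13) (18,200/13) (14,220/13)]
5. Canonical ring: [(14,13) (18,13) (18,200/13) (14,220/13)]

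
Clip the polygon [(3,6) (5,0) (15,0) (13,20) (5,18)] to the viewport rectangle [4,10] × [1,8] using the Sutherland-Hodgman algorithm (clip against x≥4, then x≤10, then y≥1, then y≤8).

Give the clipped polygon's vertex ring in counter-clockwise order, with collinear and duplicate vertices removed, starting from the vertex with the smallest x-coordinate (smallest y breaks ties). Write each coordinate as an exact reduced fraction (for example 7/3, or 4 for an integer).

1. After x ≥ 4: [(4,12) (4,3) (5,0) (15,0) (13,20) (5,18)]
2. After x ≤ 10: [(4,12) (4,3) (5,0) (10,0) (10,77/4) (5,18)]
3. After y ≥ 1: [(4,12) (4,3) (14/3,1) (10,1) (10,77/4) (5,18)]
4. After y ≤ 8: [(4,8) (4,3) (14/3,1) (10,1) (10,8)]
5. Canonical ring: [(4,3) (14/3,1) (10,1) (10,8) (4,8)]

Clipped polygon: [(4,3) (14/3,1) (10,1) (10,8) (4,8)]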